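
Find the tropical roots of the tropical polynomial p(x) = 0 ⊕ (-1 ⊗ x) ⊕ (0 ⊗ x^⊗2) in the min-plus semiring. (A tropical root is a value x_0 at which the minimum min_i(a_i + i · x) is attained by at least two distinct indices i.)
Roots: {-1, 1}

Each tropical root is a break point of the lower envelope of the lines y = a_i + i · x (there are 3 lines, with slopes 0, 1, ..., 2). Only the lines that attain the minimum somewhere contribute to roots; other lines are dominated. Here the surviving (envelope) indices are i = 2, i = 1, i = 0.
Intersections between consecutive envelope lines give the roots: for adjacent envelope indices i < j the intersection is x = (a_i − a_j) / (j − i). Reading off the sorted break points: {-1, 1}.
Verification: at each break x_0, at least two indices attain the minimum of min_i(a_i + i · x_0).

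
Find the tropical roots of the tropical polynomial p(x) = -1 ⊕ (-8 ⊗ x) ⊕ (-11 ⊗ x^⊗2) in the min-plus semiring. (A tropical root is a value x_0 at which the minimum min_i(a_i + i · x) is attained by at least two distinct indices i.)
Roots: {3, 7}

Each tropical root is a break point of the lower envelope of the lines y = a_i + i · x (there are 3 lines, with slopes 0, 1, ..., 2). Only the lines that attain the minimum somewhere contribute to roots; other lines are dominated. Here the surviving (envelope) indices are i = 2, i = 1, i = 0.
Intersections between consecutive envelope lines give the roots: for adjacent envelope indices i < j the intersection is x = (a_i − a_j) / (j − i). Reading off the sorted break points: {3, 7}.
Verification: at each break x_0, at least two indices attain the minimum of min_i(a_i + i · x_0).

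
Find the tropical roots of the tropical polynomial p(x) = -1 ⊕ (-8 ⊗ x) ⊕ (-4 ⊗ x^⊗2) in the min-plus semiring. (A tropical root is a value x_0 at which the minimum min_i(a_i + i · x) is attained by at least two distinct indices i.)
Roots: {-4, 7}

Each tropical root is a break point of the lower envelope of the lines y = a_i + i · x (there are 3 lines, with slopes 0, 1, ..., 2). Only the lines that attain the minimum somewhere contribute to roots; other lines are dominated. Here the surviving (envelope) indices are i = 2, i = 1, i = 0.
Intersections between consecutive envelope lines give the roots: for adjacent envelope indices i < j the intersection is x = (a_i − a_j) / (j − i). Reading off the sorted break points: {-4, 7}.
Verification: at each break x_0, at least two indices attain the minimum of min_i(a_i + i · x_0).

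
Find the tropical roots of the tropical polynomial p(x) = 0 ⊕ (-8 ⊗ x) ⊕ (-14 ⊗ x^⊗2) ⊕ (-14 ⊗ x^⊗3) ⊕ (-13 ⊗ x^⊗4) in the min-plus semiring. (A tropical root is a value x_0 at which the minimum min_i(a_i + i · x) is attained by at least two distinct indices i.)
Roots: {-1, 0, 6, 8}

Each tropical root is a break point of the lower envelope of the lines y = a_i + i · x (there are 5 lines, with slopes 0, 1, ..., 4). Only the lines that attain the minimum somewhere contribute to roots; other lines are dominated. Here the surviving (envelope) indices are i = 4, i = 3, i = 2, i = 1, i = 0.
Intersections between consecutive envelope lines give the roots: for adjacent envelope indices i < j the intersection is x = (a_i − a_j) / (j − i). Reading off the sorted break points: {-1, 0, 6, 8}.
Verification: at each break x_0, at least two indices attain the minimum of min_i(a_i + i · x_0).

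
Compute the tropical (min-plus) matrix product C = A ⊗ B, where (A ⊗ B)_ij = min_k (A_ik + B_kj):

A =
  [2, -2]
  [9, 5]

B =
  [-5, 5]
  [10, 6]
A ⊗ B =
  [-3, 4]
  [4, 11]

Apply the min-plus product entry-by-entry:
  C[0][0] = min over k of (A[0][0] + B[0][0] = 2 + -5 = -3, A[0][1] + B[1][0] = -2 + 10 = 8) = -3 (attained at k = 0)
  C[0][1] = min over k of (A[0][0] + B[0][1] = 2 + 5 = 7, A[0][1] + B[1][1] = -2 + 6 = 4) = 4 (attained at k = 1)
  C[1][0] = min over k of (A[1][0] + B[0][0] = 9 + -5 = 4, A[1][1] + B[1][0] = 5 + 10 = 15) = 4 (attained at k = 0)
  C[1][1] = min over k of (A[1][0] + B[0][1] = 9 + 5 = 14, A[1][1] + B[1][1] = 5 + 6 = 11) = 11 (attained at k = 1)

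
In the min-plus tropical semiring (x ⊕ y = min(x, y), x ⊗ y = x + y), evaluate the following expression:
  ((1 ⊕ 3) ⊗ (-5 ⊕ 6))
((1 ⊕ 3) ⊗ (-5 ⊕ 6)) = -4

Expand innermost to outermost. Recall ⊕ takes the minimum of its arguments and ⊗ takes their sum. Working out the expression ((1 ⊕ 3) ⊗ (-5 ⊕ 6)) gives -4.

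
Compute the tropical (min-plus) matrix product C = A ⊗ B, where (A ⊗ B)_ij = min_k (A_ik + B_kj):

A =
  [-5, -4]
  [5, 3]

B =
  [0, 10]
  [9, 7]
A ⊗ B =
  [-5, 3]
  [5, 10]

Apply the min-plus product entry-by-entry:
  C[0][0] = min over k of (A[0][0] + B[0][0] = -5 + 0 = -5, A[0][1] + B[1][0] = -4 + 9 = 5) = -5 (attained at k = 0)
  C[0][1] = min over k of (A[0][0] + B[0][1] = -5 + 10 = 5, A[0][1] + B[1][1] = -4 + 7 = 3) = 3 (attained at k = 1)
  C[1][0] = min over k of (A[1][0] + B[0][0] = 5 + 0 = 5, A[1][1] + B[1][0] = 3 + 9 = 12) = 5 (attained at k = 0)
  C[1][1] = min over k of (A[1][0] + B[0][1] = 5 + 10 = 15, A[1][1] + B[1][1] = 3 + 7 = 10) = 10 (attained at k = 1)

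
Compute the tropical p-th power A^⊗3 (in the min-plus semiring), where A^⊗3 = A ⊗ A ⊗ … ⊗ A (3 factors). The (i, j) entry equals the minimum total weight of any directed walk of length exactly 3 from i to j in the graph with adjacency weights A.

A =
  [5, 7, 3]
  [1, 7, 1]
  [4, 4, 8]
A^⊗3 =
  [8, 12, 8]
  [6, 8, 6]
  [9, 9, 8]

Each entry (A^⊗3)_ij equals the minimum over all length-3 walks i = v_0 → v_1 → … → v_3 = j of Σ_t A[v_t][v_{t+1}]. For example, for (i, j) = (0, 2) we minimise over 9 possible intermediate vertex sequences; the minimum is 8, attained along the walk 0 → 2 → 1 → 2.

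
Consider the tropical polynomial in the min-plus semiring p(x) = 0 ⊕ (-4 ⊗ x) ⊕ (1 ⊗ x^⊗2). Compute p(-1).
p(-1) = -5

A tropical monomial a ⊗ x^⊗i evaluates to a + i · x. Evaluating each term at x = -1:
  Term 0 contributes 0 + 0 · -1 = 0
  Term 1 contributes -4 + 1 · -1 = -5
  Term 2 contributes 1 + 2 · -1 = -1
p(-1) = ⊕ of these = min[0, -5, -1] = -5.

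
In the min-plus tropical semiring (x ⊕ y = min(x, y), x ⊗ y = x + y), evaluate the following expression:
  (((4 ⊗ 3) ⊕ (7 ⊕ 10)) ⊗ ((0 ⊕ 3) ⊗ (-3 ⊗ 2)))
(((4 ⊗ 3) ⊕ (7 ⊕ 10)) ⊗ ((0 ⊕ 3) ⊗ (-3 ⊗ 2))) = 6

Expand innermost to outermost. Recall ⊕ takes the minimum of its arguments and ⊗ takes their sum. Working out the expression (((4 ⊗ 3) ⊕ (7 ⊕ 10)) ⊗ ((0 ⊕ 3) ⊗ (-3 ⊗ 2))) gives 6.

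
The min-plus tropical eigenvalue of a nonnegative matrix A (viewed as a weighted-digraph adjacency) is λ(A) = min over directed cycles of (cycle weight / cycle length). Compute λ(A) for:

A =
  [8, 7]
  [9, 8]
λ(A) = 8

Enumerate directed cycles and compute their means (weight / length). Sample:
  cycle 0 → 0: weight = 8, length = 1, mean = 8/1 ≈ 8.000
  cycle 1 → 1: weight = 8, length = 1, mean = 8/1 ≈ 8.000
  cycle 0 → 1 → 0: weight = 16, length = 2, mean = 16/2 ≈ 8.000
  cycle 1 → 0 → 1: weight = 16, length = 2, mean = 16/2 ≈ 8.000
Minimum mean = 8.000, attained e.g. along the cycle 0 → 0 with weight 8 and length 1. So λ(A) = 8/1 = 8.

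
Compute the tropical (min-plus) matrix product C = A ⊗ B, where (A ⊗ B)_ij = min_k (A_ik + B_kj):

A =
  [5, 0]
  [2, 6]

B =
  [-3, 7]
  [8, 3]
A ⊗ B =
  [2, 3]
  [-1, 9]

Apply the min-plus product entry-by-entry:
  C[0][0] = min over k of (A[0][0] + B[0][0] = 5 + -3 = 2, A[0][1] + B[1][0] = 0 + 8 = 8) = 2 (attained at k = 0)
  C[0][1] = min over k of (A[0][0] + B[0][1] = 5 + 7 = 12, A[0][1] + B[1][1] = 0 + 3 = 3) = 3 (attained at k = 1)
  C[1][0] = min over k of (A[1][0] + B[0][0] = 2 + -3 = -1, A[1][1] + B[1][0] = 6 + 8 = 14) = -1 (attained at k = 0)
  C[1][1] = min over k of (A[1][0] + B[0][1] = 2 + 7 = 9, A[1][1] + B[1][1] = 6 + 3 = 9) = 9 (attained at k = 0)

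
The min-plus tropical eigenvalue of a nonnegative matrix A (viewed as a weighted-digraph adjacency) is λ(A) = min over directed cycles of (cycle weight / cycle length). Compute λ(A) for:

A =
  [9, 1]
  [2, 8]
λ(A) = 3/2

Enumerate directed cycles and compute their means (weight / length). Sample:
  cycle 0 → 0: weight = 9, length = 1, mean = 9/1 ≈ 9.000
  cycle 1 → 1: weight = 8, length = 1, mean = 8/1 ≈ 8.000
  cycle 0 → 1 → 0: weight = 3, length = 2, mean = 3/2 ≈ 1.500
  cycle 1 → 0 → 1: weight = 3, length = 2, mean = 3/2 ≈ 1.500
Minimum mean = 1.500, attained e.g. along the cycle 0 → 1 → 0 with weight 3 and length 2. So λ(A) = 3/2 = 3/2.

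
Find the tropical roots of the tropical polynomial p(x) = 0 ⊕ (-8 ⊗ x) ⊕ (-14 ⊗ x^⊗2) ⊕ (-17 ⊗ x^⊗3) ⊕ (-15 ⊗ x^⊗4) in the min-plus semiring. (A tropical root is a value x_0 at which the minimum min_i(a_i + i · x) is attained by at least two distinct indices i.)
Roots: {-2, 3, 6, 8}

Each tropical root is a break point of the lower envelope of the lines y = a_i + i · x (there are 5 lines, with slopes 0, 1, ..., 4). Only the lines that attain the minimum somewhere contribute to roots; other lines are dominated. Here the surviving (envelope) indices are i = 4, i = 3, i = 2, i = 1, i = 0.
Intersections between consecutive envelope lines give the roots: for adjacent envelope indices i < j the intersection is x = (a_i − a_j) / (j − i). Reading off the sorted break points: {-2, 3, 6, 8}.
Verification: at each break x_0, at least two indices attain the minimum of min_i(a_i + i · x_0).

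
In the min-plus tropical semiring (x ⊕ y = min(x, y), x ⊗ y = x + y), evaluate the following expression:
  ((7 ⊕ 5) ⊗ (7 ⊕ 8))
((7 ⊕ 5) ⊗ (7 ⊕ 8)) = 12

Expand innermost to outermost. Recall ⊕ takes the minimum of its arguments and ⊗ takes their sum. Working out the expression ((7 ⊕ 5) ⊗ (7 ⊕ 8)) gives 12.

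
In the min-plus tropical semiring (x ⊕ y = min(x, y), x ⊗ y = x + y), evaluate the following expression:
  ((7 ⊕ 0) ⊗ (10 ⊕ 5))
((7 ⊕ 0) ⊗ (10 ⊕ 5)) = 5

Expand innermost to outermost. Recall ⊕ takes the minimum of its arguments and ⊗ takes their sum. Working out the expression ((7 ⊕ 0) ⊗ (10 ⊕ 5)) gives 5.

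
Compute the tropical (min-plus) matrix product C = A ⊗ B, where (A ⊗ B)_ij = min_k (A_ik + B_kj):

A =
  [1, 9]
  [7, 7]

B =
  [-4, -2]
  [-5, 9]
A ⊗ B =
  [-3, -1]
  [2, 5]

Apply the min-plus product entry-by-entry:
  C[0][0] = min over k of (A[0][0] + B[0][0] = 1 + -4 = -3, A[0][1] + B[1][0] = 9 + -5 = 4) = -3 (attained at k = 0)
  C[0][1] = min over k of (A[0][0] + B[0][1] = 1 + -2 = -1, A[0][1] + B[1][1] = 9 + 9 = 18) = -1 (attained at k = 0)
  C[1][0] = min over k of (A[1][0] + B[0][0] = 7 + -4 = 3, A[1][1] + B[1][0] = 7 + -5 = 2) = 2 (attained at k = 1)
  C[1][1] = min over k of (A[1][0] + B[0][1] = 7 + -2 = 5, A[1][1] + B[1][1] = 7 + 9 = 16) = 5 (attained at k = 0)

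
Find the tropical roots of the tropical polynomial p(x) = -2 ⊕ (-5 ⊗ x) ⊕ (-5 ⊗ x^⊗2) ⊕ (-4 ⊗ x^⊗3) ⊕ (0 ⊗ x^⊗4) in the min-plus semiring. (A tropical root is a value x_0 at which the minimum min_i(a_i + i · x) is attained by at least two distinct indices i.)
Roots: {-4, -1, 0, 3}

Each tropical root is a break point of the lower envelope of the lines y = a_i + i · x (there are 5 lines, with slopes 0, 1, ..., 4). Only the lines that attain the minimum somewhere contribute to roots; other lines are dominated. Here the surviving (envelope) indices are i = 4, i = 3, i = 2, i = 1, i = 0.
Intersections between consecutive envelope lines give the roots: for adjacent envelope indices i < j the intersection is x = (a_i − a_j) / (j − i). Reading off the sorted break points: {-4, -1, 0, 3}.
Verification: at each break x_0, at least two indices attain the minimum of min_i(a_i + i · x_0).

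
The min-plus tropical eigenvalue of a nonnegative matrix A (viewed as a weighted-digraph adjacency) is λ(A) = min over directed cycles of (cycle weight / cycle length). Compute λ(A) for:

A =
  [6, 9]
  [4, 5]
λ(A) = 5

Enumerate directed cycles and compute their means (weight / length). Sample:
  cycle 0 → 0: weight = 6, length = 1, mean = 6/1 ≈ 6.000
  cycle 1 → 1: weight = 5, length = 1, mean = 5/1 ≈ 5.000
  cycle 0 → 1 → 0: weight = 13, length = 2, mean = 13/2 ≈ 6.500
  cycle 1 → 0 → 1: weight = 13, length = 2, mean = 13/2 ≈ 6.500
Minimum mean = 5.000, attained e.g. along the cycle 1 → 1 with weight 5 and length 1. So λ(A) = 5/1 = 5.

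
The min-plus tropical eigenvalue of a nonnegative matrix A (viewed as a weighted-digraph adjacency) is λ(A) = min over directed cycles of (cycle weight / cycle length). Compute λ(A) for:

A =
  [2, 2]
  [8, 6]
λ(A) = 2

Enumerate directed cycles and compute their means (weight / length). Sample:
  cycle 0 → 0: weight = 2, length = 1, mean = 2/1 ≈ 2.000
  cycle 1 → 1: weight = 6, length = 1, mean = 6/1 ≈ 6.000
  cycle 0 → 1 → 0: weight = 10, length = 2, mean = 10/2 ≈ 5.000
  cycle 1 → 0 → 1: weight = 10, length = 2, mean = 10/2 ≈ 5.000
Minimum mean = 2.000, attained e.g. along the cycle 0 → 0 with weight 2 and length 1. So λ(A) = 2/1 = 2.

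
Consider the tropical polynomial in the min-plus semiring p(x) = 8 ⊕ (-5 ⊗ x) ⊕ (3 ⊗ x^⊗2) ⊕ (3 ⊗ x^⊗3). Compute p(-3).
p(-3) = -8

A tropical monomial a ⊗ x^⊗i evaluates to a + i · x. Evaluating each term at x = -3:
  Term 0 contributes 8 + 0 · -3 = 8
  Term 1 contributes -5 + 1 · -3 = -8
  Term 2 contributes 3 + 2 · -3 = -3
  Term 3 contributes 3 + 3 · -3 = -6
p(-3) = ⊕ of these = min[8, -8, -3, -6] = -8.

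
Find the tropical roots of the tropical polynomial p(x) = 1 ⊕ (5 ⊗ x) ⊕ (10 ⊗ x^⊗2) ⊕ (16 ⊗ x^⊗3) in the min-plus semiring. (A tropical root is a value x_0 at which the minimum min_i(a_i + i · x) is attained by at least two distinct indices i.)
Roots: {-6, -5, -4}

Each tropical root is a break point of the lower envelope of the lines y = a_i + i · x (there are 4 lines, with slopes 0, 1, ..., 3). Only the lines that attain the minimum somewhere contribute to roots; other lines are dominated. Here the surviving (envelope) indices are i = 3, i = 2, i = 1, i = 0.
Intersections between consecutive envelope lines give the roots: for adjacent envelope indices i < j the intersection is x = (a_i − a_j) / (j − i). Reading off the sorted break points: {-6, -5, -4}.
Verification: at each break x_0, at least two indices attain the minimum of min_i(a_i + i · x_0).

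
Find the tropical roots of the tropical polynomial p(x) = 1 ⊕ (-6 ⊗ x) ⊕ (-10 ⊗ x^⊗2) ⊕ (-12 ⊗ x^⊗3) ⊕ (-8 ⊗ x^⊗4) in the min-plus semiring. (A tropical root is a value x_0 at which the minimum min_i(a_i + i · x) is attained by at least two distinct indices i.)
Roots: {-4, 2, 4, 7}

Each tropical root is a break point of the lower envelope of the lines y = a_i + i · x (there are 5 lines, with slopes 0, 1, ..., 4). Only the lines that attain the minimum somewhere contribute to roots; other lines are dominated. Here the surviving (envelope) indices are i = 4, i = 3, i = 2, i = 1, i = 0.
Intersections between consecutive envelope lines give the roots: for adjacent envelope indices i < j the intersection is x = (a_i − a_j) / (j − i). Reading off the sorted break points: {-4, 2, 4, 7}.
Verification: at each break x_0, at least two indices attain the minimum of min_i(a_i + i · x_0).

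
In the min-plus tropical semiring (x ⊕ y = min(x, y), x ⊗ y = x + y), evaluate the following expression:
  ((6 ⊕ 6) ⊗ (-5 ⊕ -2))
((6 ⊕ 6) ⊗ (-5 ⊕ -2)) = 1

Expand innermost to outermost. Recall ⊕ takes the minimum of its arguments and ⊗ takes their sum. Working out the expression ((6 ⊕ 6) ⊗ (-5 ⊕ -2)) gives 1.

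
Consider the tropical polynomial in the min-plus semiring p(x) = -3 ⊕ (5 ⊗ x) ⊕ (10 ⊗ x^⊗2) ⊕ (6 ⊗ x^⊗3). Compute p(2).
p(2) = -3

A tropical monomial a ⊗ x^⊗i evaluates to a + i · x. Evaluating each term at x = 2:
  Term 0 contributes -3 + 0 · 2 = -3
  Term 1 contributes 5 + 1 · 2 = 7
  Term 2 contributes 10 + 2 · 2 = 14
  Term 3 contributes 6 + 3 · 2 = 12
p(2) = ⊕ of these = min[-3, 7, 14, 12] = -3.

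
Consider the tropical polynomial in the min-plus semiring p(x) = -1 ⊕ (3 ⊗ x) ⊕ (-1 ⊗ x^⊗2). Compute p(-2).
p(-2) = -5

A tropical monomial a ⊗ x^⊗i evaluates to a + i · x. Evaluating each term at x = -2:
  Term 0 contributes -1 + 0 · -2 = -1
  Term 1 contributes 3 + 1 · -2 = 1
  Term 2 contributes -1 + 2 · -2 = -5
p(-2) = ⊕ of these = min[-1, 1, -5] = -5.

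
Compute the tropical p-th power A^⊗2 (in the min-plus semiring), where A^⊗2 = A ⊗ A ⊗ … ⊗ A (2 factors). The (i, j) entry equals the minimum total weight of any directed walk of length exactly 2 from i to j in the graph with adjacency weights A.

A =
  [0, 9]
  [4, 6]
A^⊗2 =
  [0, 9]
  [4, 12]

Each entry (A^⊗2)_ij equals the minimum over all length-2 walks i = v_0 → v_1 → … → v_2 = j of Σ_t A[v_t][v_{t+1}]. For example, for (i, j) = (0, 1) we minimise over 2 possible intermediate vertex sequences; the minimum is 9, attained along the walk 0 → 0 → 1.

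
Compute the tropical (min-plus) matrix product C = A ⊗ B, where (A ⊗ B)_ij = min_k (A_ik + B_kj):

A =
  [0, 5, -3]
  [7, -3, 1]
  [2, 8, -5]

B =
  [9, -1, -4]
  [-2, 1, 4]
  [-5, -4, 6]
A ⊗ B =
  [-8, -7, -4]
  [-5, -3, 1]
  [-10, -9, -2]

Apply the min-plus product entry-by-entry:
  C[0][0] = min over k of (A[0][0] + B[0][0] = 0 + 9 = 9, A[0][1] + B[1][0] = 5 + -2 = 3, A[0][2] + B[2][0] = -3 + -5 = -8) = -8 (attained at k = 2)
  C[0][1] = min over k of (A[0][0] + B[0][1] = 0 + -1 = -1, A[0][1] + B[1][1] = 5 + 1 = 6, A[0][2] + B[2][1] = -3 + -4 = -7) = -7 (attained at k = 2)
  C[0][2] = min over k of (A[0][0] + B[0][2] = 0 + -4 = -4, A[0][1] + B[1][2] = 5 + 4 = 9, A[0][2] + B[2][2] = -3 + 6 = 3) = -4 (attained at k = 0)
  C[1][0] = min over k of (A[1][0] + B[0][0] = 7 + 9 = 16, A[1][1] + B[1][0] = -3 + -2 = -5, A[1][2] + B[2][0] = 1 + -5 = -4) = -5 (attained at k = 1)
  C[1][1] = min over k of (A[1][0] + B[0][1] = 7 + -1 = 6, A[1][1] + B[1][1] = -3 + 1 = -2, A[1][2] + B[2][1] = 1 + -4 = -3) = -3 (attained at k = 2)
  C[1][2] = min over k of (A[1][0] + B[0][2] = 7 + -4 = 3, A[1][1] + B[1][2] = -3 + 4 = 1, A[1][2] + B[2][2] = 1 + 6 = 7) = 1 (attained at k = 1)
  C[2][0] = min over k of (A[2][0] + B[0][0] = 2 + 9 = 11, A[2][1] + B[1][0] = 8 + -2 = 6, A[2][2] + B[2][0] = -5 + -5 = -10) = -10 (attained at k = 2)
  C[2][1] = min over k of (A[2][0] + B[0][1] = 2 + -1 = 1, A[2][1] + B[1][1] = 8 + 1 = 9, A[2][2] + B[2][1] = -5 + -4 = -9) = -9 (attained at k = 2)
  C[2][2] = min over k of (A[2][0] + B[0][2] = 2 + -4 = -2, A[2][1] + B[1][2] = 8 + 4 = 12, A[2][2] + B[2][2] = -5 + 6 = 1) = -2 (attained at k = 0)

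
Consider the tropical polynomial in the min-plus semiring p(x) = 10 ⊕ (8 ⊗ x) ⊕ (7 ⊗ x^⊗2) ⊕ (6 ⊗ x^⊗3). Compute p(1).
p(1) = 9

A tropical monomial a ⊗ x^⊗i evaluates to a + i · x. Evaluating each term at x = 1:
  Term 0 contributes 10 + 0 · 1 = 10
  Term 1 contributes 8 + 1 · 1 = 9
  Term 2 contributes 7 + 2 · 1 = 9
  Term 3 contributes 6 + 3 · 1 = 9
p(1) = ⊕ of these = min[10, 9, 9, 9] = 9.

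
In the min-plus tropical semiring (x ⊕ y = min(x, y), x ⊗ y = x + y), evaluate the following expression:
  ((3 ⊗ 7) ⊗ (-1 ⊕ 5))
((3 ⊗ 7) ⊗ (-1 ⊕ 5)) = 9

Expand innermost to outermost. Recall ⊕ takes the minimum of its arguments and ⊗ takes their sum. Working out the expression ((3 ⊗ 7) ⊗ (-1 ⊕ 5)) gives 9.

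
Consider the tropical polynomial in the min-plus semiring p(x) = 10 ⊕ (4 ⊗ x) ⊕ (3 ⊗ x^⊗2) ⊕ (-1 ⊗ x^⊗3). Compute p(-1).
p(-1) = -4

A tropical monomial a ⊗ x^⊗i evaluates to a + i · x. Evaluating each term at x = -1:
  Term 0 contributes 10 + 0 · -1 = 10
  Term 1 contributes 4 + 1 · -1 = 3
  Term 2 contributes 3 + 2 · -1 = 1
  Term 3 contributes -1 + 3 · -1 = -4
p(-1) = ⊕ of these = min[10, 3, 1, -4] = -4.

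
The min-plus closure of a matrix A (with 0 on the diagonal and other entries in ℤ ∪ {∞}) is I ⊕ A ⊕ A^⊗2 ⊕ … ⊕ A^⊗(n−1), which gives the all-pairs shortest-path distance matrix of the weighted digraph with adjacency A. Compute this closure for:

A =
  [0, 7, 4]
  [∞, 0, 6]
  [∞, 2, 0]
Closure =
  [0, 6, 4]
  [∞, 0, 6]
  [∞, 2, 0]

This is the Floyd-Warshall all-pairs shortest-path computation. For each intermediate vertex k = 0, 1, …, 2, update dist[i][j] ← min(dist[i][j], dist[i][k] + dist[k][j]). The final matrix gives, for each (i, j), the minimum total weight of any directed path from i to j (possibly empty when i = j).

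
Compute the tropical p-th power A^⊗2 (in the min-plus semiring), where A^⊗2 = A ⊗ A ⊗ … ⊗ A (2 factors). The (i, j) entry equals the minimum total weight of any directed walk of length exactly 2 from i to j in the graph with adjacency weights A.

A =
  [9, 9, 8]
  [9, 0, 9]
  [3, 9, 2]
A^⊗2 =
  [11, 9, 10]
  [9, 0, 9]
  [5, 9, 4]

Each entry (A^⊗2)_ij equals the minimum over all length-2 walks i = v_0 → v_1 → … → v_2 = j of Σ_t A[v_t][v_{t+1}]. For example, for (i, j) = (0, 2) we minimise over 3 possible intermediate vertex sequences; the minimum is 10, attained along the walk 0 → 2 → 2.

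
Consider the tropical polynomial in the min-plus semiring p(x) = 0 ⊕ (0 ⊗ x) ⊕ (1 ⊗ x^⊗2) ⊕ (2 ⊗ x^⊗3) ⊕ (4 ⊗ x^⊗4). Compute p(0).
p(0) = 0

A tropical monomial a ⊗ x^⊗i evaluates to a + i · x. Evaluating each term at x = 0:
  Term 0 contributes 0 + 0 · 0 = 0
  Term 1 contributes 0 + 1 · 0 = 0
  Term 2 contributes 1 + 2 · 0 = 1
  Term 3 contributes 2 + 3 · 0 = 2
  Term 4 contributes 4 + 4 · 0 = 4
p(0) = ⊕ of these = min[0, 0, 1, 2, 4] = 0.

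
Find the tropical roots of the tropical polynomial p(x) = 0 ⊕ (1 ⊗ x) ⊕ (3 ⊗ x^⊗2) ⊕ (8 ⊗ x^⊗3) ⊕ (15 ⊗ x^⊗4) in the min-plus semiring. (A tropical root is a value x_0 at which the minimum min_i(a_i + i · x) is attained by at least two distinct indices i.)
Roots: {-7, -5, -2, -1}

Each tropical root is a break point of the lower envelope of the lines y = a_i + i · x (there are 5 lines, with slopes 0, 1, ..., 4). Only the lines that attain the minimum somewhere contribute to roots; other lines are dominated. Here the surviving (envelope) indices are i = 4, i = 3, i = 2, i = 1, i = 0.
Intersections between consecutive envelope lines give the roots: for adjacent envelope indices i < j the intersection is x = (a_i − a_j) / (j − i). Reading off the sorted break points: {-7, -5, -2, -1}.
Verification: at each break x_0, at least two indices attain the minimum of min_i(a_i + i · x_0).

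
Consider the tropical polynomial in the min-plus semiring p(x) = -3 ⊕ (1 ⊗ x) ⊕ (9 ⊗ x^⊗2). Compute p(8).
p(8) = -3

A tropical monomial a ⊗ x^⊗i evaluates to a + i · x. Evaluating each term at x = 8:
  Term 0 contributes -3 + 0 · 8 = -3
  Term 1 contributes 1 + 1 · 8 = 9
  Term 2 contributes 9 + 2 · 8 = 25
p(8) = ⊕ of these = min[-3, 9, 25] = -3.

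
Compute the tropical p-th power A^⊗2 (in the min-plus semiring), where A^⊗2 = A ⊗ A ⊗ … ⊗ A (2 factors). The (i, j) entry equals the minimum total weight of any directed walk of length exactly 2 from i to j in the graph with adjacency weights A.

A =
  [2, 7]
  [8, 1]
A^⊗2 =
  [4, 8]
  [9, 2]

Each entry (A^⊗2)_ij equals the minimum over all length-2 walks i = v_0 → v_1 → … → v_2 = j of Σ_t A[v_t][v_{t+1}]. For example, for (i, j) = (0, 1) we minimise over 2 possible intermediate vertex sequences; the minimum is 8, attained along the walk 0 → 1 → 1.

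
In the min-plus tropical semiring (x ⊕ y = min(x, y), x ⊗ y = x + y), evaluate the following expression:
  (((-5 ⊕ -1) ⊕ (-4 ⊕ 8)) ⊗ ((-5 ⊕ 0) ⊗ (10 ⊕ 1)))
(((-5 ⊕ -1) ⊕ (-4 ⊕ 8)) ⊗ ((-5 ⊕ 0) ⊗ (10 ⊕ 1))) = -9

Expand innermost to outermost. Recall ⊕ takes the minimum of its arguments and ⊗ takes their sum. Working out the expression (((-5 ⊕ -1) ⊕ (-4 ⊕ 8)) ⊗ ((-5 ⊕ 0) ⊗ (10 ⊕ 1))) gives -9.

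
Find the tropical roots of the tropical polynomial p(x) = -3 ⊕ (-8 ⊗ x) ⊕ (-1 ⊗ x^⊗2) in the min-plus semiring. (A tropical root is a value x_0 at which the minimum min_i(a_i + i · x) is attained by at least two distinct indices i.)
Roots: {-7, 5}

Each tropical root is a break point of the lower envelope of the lines y = a_i + i · x (there are 3 lines, with slopes 0, 1, ..., 2). Only the lines that attain the minimum somewhere contribute to roots; other lines are dominated. Here the surviving (envelope) indices are i = 2, i = 1, i = 0.
Intersections between consecutive envelope lines give the roots: for adjacent envelope indices i < j the intersection is x = (a_i − a_j) / (j − i). Reading off the sorted break points: {-7, 5}.
Verification: at each break x_0, at least two indices attain the minimum of min_i(a_i + i · x_0).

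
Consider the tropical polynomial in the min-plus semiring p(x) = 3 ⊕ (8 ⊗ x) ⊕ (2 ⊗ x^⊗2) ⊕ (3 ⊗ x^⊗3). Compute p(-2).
p(-2) = -3

A tropical monomial a ⊗ x^⊗i evaluates to a + i · x. Evaluating each term at x = -2:
  Term 0 contributes 3 + 0 · -2 = 3
  Term 1 contributes 8 + 1 · -2 = 6
  Term 2 contributes 2 + 2 · -2 = -2
  Term 3 contributes 3 + 3 · -2 = -3
p(-2) = ⊕ of these = min[3, 6, -2, -3] = -3.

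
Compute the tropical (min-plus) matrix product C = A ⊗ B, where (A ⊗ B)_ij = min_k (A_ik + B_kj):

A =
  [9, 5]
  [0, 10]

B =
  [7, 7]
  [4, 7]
A ⊗ B =
  [9, 12]
  [7, 7]

Apply the min-plus product entry-by-entry:
  C[0][0] = min over k of (A[0][0] + B[0][0] = 9 + 7 = 16, A[0][1] + B[1][0] = 5 + 4 = 9) = 9 (attained at k = 1)
  C[0][1] = min over k of (A[0][0] + B[0][1] = 9 + 7 = 16, A[0][1] + B[1][1] = 5 + 7 = 12) = 12 (attained at k = 1)
  C[1][0] = min over k of (A[1][0] + B[0][0] = 0 + 7 = 7, A[1][1] + B[1][0] = 10 + 4 = 14) = 7 (attained at k = 0)
  C[1][1] = min over k of (A[1][0] + B[0][1] = 0 + 7 = 7, A[1][1] + B[1][1] = 10 + 7 = 17) = 7 (attained at k = 0)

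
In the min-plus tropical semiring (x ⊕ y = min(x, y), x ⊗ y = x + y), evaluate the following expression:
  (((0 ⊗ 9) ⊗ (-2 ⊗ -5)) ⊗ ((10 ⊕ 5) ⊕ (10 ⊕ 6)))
(((0 ⊗ 9) ⊗ (-2 ⊗ -5)) ⊗ ((10 ⊕ 5) ⊕ (10 ⊕ 6))) = 7

Expand innermost to outermost. Recall ⊕ takes the minimum of its arguments and ⊗ takes their sum. Working out the expression (((0 ⊗ 9) ⊗ (-2 ⊗ -5)) ⊗ ((10 ⊕ 5) ⊕ (10 ⊕ 6))) gives 7.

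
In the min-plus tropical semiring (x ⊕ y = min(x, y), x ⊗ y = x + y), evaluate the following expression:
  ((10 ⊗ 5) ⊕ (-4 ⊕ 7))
((10 ⊗ 5) ⊕ (-4 ⊕ 7)) = -4

Expand innermost to outermost. Recall ⊕ takes the minimum of its arguments and ⊗ takes their sum. Working out the expression ((10 ⊗ 5) ⊕ (-4 ⊕ 7)) gives -4.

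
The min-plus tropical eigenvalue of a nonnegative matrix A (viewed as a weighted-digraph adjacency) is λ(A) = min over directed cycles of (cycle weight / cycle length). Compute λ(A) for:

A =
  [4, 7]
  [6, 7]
λ(A) = 4

Enumerate directed cycles and compute their means (weight / length). Sample:
  cycle 0 → 0: weight = 4, length = 1, mean = 4/1 ≈ 4.000
  cycle 1 → 1: weight = 7, length = 1, mean = 7/1 ≈ 7.000
  cycle 0 → 1 → 0: weight = 13, length = 2, mean = 13/2 ≈ 6.500
  cycle 1 → 0 → 1: weight = 13, length = 2, mean = 13/2 ≈ 6.500
Minimum mean = 4.000, attained e.g. along the cycle 0 → 0 with weight 4 and length 1. So λ(A) = 4/1 = 4.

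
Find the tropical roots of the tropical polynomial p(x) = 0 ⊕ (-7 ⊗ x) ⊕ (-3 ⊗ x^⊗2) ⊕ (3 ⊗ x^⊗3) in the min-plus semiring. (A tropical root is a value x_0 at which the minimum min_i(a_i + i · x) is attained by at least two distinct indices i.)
Roots: {-6, -4, 7}

Each tropical root is a break point of the lower envelope of the lines y = a_i + i · x (there are 4 lines, with slopes 0, 1, ..., 3). Only the lines that attain the minimum somewhere contribute to roots; other lines are dominated. Here the surviving (envelope) indices are i = 3, i = 2, i = 1, i = 0.
Intersections between consecutive envelope lines give the roots: for adjacent envelope indices i < j the intersection is x = (a_i − a_j) / (j − i). Reading off the sorted break points: {-6, -4, 7}.
Verification: at each break x_0, at least two indices attain the minimum of min_i(a_i + i · x_0).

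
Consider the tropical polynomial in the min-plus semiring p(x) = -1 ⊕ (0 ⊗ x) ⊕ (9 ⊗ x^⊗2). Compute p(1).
p(1) = -1

A tropical monomial a ⊗ x^⊗i evaluates to a + i · x. Evaluating each term at x = 1:
  Term 0 contributes -1 + 0 · 1 = -1
  Term 1 contributes 0 + 1 · 1 = 1
  Term 2 contributes 9 + 2 · 1 = 11
p(1) = ⊕ of these = min[-1, 1, 11] = -1.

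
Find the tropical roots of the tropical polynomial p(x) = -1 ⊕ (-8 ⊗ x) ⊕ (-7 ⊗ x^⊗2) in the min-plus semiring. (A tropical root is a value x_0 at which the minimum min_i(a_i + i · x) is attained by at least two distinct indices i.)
Roots: {-1, 7}

Each tropical root is a break point of the lower envelope of the lines y = a_i + i · x (there are 3 lines, with slopes 0, 1, ..., 2). Only the lines that attain the minimum somewhere contribute to roots; other lines are dominated. Here the surviving (envelope) indices are i = 2, i = 1, i = 0.
Intersections between consecutive envelope lines give the roots: for adjacent envelope indices i < j the intersection is x = (a_i − a_j) / (j − i). Reading off the sorted break points: {-1, 7}.
Verification: at each break x_0, at least two indices attain the minimum of min_i(a_i + i · x_0).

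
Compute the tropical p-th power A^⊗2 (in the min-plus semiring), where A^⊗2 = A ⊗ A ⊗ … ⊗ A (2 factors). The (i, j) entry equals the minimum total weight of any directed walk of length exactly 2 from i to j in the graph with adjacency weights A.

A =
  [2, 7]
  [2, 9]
A^⊗2 =
  [4, 9]
  [4, 9]

Each entry (A^⊗2)_ij equals the minimum over all length-2 walks i = v_0 → v_1 → … → v_2 = j of Σ_t A[v_t][v_{t+1}]. For example, for (i, j) = (0, 1) we minimise over 2 possible intermediate vertex sequences; the minimum is 9, attained along the walk 0 → 0 → 1.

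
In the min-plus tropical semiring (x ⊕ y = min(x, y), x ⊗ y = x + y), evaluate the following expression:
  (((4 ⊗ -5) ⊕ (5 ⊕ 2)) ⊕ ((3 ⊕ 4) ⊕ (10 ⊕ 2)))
(((4 ⊗ -5) ⊕ (5 ⊕ 2)) ⊕ ((3 ⊕ 4) ⊕ (10 ⊕ 2))) = -1

Expand innermost to outermost. Recall ⊕ takes the minimum of its arguments and ⊗ takes their sum. Working out the expression (((4 ⊗ -5) ⊕ (5 ⊕ 2)) ⊕ ((3 ⊕ 4) ⊕ (10 ⊕ 2))) gives -1.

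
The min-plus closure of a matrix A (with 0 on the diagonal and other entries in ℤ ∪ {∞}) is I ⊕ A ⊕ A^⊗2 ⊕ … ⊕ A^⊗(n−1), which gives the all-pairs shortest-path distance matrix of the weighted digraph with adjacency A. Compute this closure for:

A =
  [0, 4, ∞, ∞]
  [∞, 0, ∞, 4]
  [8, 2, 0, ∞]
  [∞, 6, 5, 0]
Closure =
  [0, 4, 13, 8]
  [17, 0, 9, 4]
  [8, 2, 0, 6]
  [13, 6, 5, 0]

This is the Floyd-Warshall all-pairs shortest-path computation. For each intermediate vertex k = 0, 1, …, 3, update dist[i][j] ← min(dist[i][j], dist[i][k] + dist[k][j]). The final matrix gives, for each (i, j), the minimum total weight of any directed path from i to j (possibly empty when i = j).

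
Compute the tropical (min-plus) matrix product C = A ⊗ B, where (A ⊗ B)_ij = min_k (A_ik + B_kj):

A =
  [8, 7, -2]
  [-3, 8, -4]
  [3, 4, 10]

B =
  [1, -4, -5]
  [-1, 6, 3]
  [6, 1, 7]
A ⊗ B =
  [4, -1, 3]
  [-2, -7, -8]
  [3, -1, -2]

Apply the min-plus product entry-by-entry:
  C[0][0] = min over k of (A[0][0] + B[0][0] = 8 + 1 = 9, A[0][1] + B[1][0] = 7 + -1 = 6, A[0][2] + B[2][0] = -2 + 6 = 4) = 4 (attained at k = 2)
  C[0][1] = min over k of (A[0][0] + B[0][1] = 8 + -4 = 4, A[0][1] + B[1][1] = 7 + 6 = 13, A[0][2] + B[2][1] = -2 + 1 = -1) = -1 (attained at k = 2)
  C[0][2] = min over k of (A[0][0] + B[0][2] = 8 + -5 = 3, A[0][1] + B[1][2] = 7 + 3 = 10, A[0][2] + B[2][2] = -2 + 7 = 5) = 3 (attained at k = 0)
  C[1][0] = min over k of (A[1][0] + B[0][0] = -3 + 1 = -2, A[1][1] + B[1][0] = 8 + -1 = 7, A[1][2] + B[2][0] = -4 + 6 = 2) = -2 (attained at k = 0)
  C[1][1] = min over k of (A[1][0] + B[0][1] = -3 + -4 = -7, A[1][1] + B[1][1] = 8 + 6 = 14, A[1][2] + B[2][1] = -4 + 1 = -3) = -7 (attained at k = 0)
  C[1][2] = min over k of (A[1][0] + B[0][2] = -3 + -5 = -8, A[1][1] + B[1][2] = 8 + 3 = 11, A[1][2] + B[2][2] = -4 + 7 = 3) = -8 (attained at k = 0)
  C[2][0] = min over k of (A[2][0] + B[0][0] = 3 + 1 = 4, A[2][1] + B[1][0] = 4 + -1 = 3, A[2][2] + B[2][0] = 10 + 6 = 16) = 3 (attained at k = 1)
  C[2][1] = min over k of (A[2][0] + B[0][1] = 3 + -4 = -1, A[2][1] + B[1][1] = 4 + 6 = 10, A[2][2] + B[2][1] = 10 + 1 = 11) = -1 (attained at k = 0)
  C[2][2] = min over k of (A[2][0] + B[0][2] = 3 + -5 = -2, A[2][1] + B[1][2] = 4 + 3 = 7, A[2][2] + B[2][2] = 10 + 7 = 17) = -2 (attained at k = 0)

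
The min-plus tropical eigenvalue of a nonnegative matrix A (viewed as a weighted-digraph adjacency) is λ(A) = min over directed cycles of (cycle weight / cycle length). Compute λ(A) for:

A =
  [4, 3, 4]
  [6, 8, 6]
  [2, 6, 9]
λ(A) = 3

Enumerate directed cycles and compute their means (weight / length). Sample:
  cycle 0 → 0: weight = 4, length = 1, mean = 4/1 ≈ 4.000
  cycle 1 → 1: weight = 8, length = 1, mean = 8/1 ≈ 8.000
  cycle 2 → 2: weight = 9, length = 1, mean = 9/1 ≈ 9.000
  cycle 0 → 1 → 0: weight = 9, length = 2, mean = 9/2 ≈ 4.500
  cycle 0 → 2 → 0: weight = 6, length = 2, mean = 6/2 ≈ 3.000
  cycle 1 → 0 → 1: weight = 9, length = 2, mean = 9/2 ≈ 4.500
Minimum mean = 3.000, attained e.g. along the cycle 0 → 2 → 0 with weight 6 and length 2. So λ(A) = 6/2 = 3.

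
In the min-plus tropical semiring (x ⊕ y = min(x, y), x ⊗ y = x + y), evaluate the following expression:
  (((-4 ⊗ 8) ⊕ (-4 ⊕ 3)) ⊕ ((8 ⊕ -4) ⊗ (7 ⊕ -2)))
(((-4 ⊗ 8) ⊕ (-4 ⊕ 3)) ⊕ ((8 ⊕ -4) ⊗ (7 ⊕ -2))) = -6

Expand innermost to outermost. Recall ⊕ takes the minimum of its arguments and ⊗ takes their sum. Working out the expression (((-4 ⊗ 8) ⊕ (-4 ⊕ 3)) ⊕ ((8 ⊕ -4) ⊗ (7 ⊕ -2))) gives -6.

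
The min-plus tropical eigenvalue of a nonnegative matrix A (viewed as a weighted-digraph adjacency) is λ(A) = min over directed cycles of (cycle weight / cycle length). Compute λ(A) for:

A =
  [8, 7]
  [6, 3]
λ(A) = 3

Enumerate directed cycles and compute their means (weight / length). Sample:
  cycle 0 → 0: weight = 8, length = 1, mean = 8/1 ≈ 8.000
  cycle 1 → 1: weight = 3, length = 1, mean = 3/1 ≈ 3.000
  cycle 0 → 1 → 0: weight = 13, length = 2, mean = 13/2 ≈ 6.500
  cycle 1 → 0 → 1: weight = 13, length = 2, mean = 13/2 ≈ 6.500
Minimum mean = 3.000, attained e.g. along the cycle 1 → 1 with weight 3 and length 1. So λ(A) = 3/1 = 3.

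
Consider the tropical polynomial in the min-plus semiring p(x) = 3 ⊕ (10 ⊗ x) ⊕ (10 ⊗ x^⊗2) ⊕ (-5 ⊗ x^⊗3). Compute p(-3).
p(-3) = -14

A tropical monomial a ⊗ x^⊗i evaluates to a + i · x. Evaluating each term at x = -3:
  Term 0 contributes 3 + 0 · -3 = 3
  Term 1 contributes 10 + 1 · -3 = 7
  Term 2 contributes 10 + 2 · -3 = 4
  Term 3 contributes -5 + 3 · -3 = -14
p(-3) = ⊕ of these = min[3, 7, 4, -14] = -14.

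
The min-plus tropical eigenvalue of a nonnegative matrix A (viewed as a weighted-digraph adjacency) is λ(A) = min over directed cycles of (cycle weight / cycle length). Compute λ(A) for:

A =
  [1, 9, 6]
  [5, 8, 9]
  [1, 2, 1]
λ(A) = 1

Enumerate directed cycles and compute their means (weight / length). Sample:
  cycle 0 → 0: weight = 1, length = 1, mean = 1/1 ≈ 1.000
  cycle 1 → 1: weight = 8, length = 1, mean = 8/1 ≈ 8.000
  cycle 2 → 2: weight = 1, length = 1, mean = 1/1 ≈ 1.000
  cycle 0 → 1 → 0: weight = 14, length = 2, mean = 14/2 ≈ 7.000
  cycle 0 → 2 → 0: weight = 7, length = 2, mean = 7/2 ≈ 3.500
  cycle 1 → 0 → 1: weight = 14, length = 2, mean = 14/2 ≈ 7.000
Minimum mean = 1.000, attained e.g. along the cycle 0 → 0 with weight 1 and length 1. So λ(A) = 1/1 = 1.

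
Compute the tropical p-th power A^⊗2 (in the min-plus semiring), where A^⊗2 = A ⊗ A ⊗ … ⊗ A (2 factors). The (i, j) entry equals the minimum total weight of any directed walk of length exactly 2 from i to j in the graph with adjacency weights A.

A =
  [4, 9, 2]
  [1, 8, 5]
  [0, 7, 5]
A^⊗2 =
  [2, 9, 6]
  [5, 10, 3]
  [4, 9, 2]

Each entry (A^⊗2)_ij equals the minimum over all length-2 walks i = v_0 → v_1 → … → v_2 = j of Σ_t A[v_t][v_{t+1}]. For example, for (i, j) = (0, 2) we minimise over 3 possible intermediate vertex sequences; the minimum is 6, attained along the walk 0 → 0 → 2.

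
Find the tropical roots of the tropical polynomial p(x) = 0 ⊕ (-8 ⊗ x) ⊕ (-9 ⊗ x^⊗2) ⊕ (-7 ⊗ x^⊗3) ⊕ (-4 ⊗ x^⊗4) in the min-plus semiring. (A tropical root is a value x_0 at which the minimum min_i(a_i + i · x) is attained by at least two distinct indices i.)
Roots: {-3, -2, 1, 8}

Each tropical root is a break point of the lower envelope of the lines y = a_i + i · x (there are 5 lines, with slopes 0, 1, ..., 4). Only the lines that attain the minimum somewhere contribute to roots; other lines are dominated. Here the surviving (envelope) indices are i = 4, i = 3, i = 2, i = 1, i = 0.
Intersections between consecutive envelope lines give the roots: for adjacent envelope indices i < j the intersection is x = (a_i − a_j) / (j − i). Reading off the sorted break points: {-3, -2, 1, 8}.
Verification: at each break x_0, at least two indices attain the minimum of min_i(a_i + i · x_0).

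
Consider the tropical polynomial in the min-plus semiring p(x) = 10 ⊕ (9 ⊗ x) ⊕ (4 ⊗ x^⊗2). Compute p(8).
p(8) = 10

A tropical monomial a ⊗ x^⊗i evaluates to a + i · x. Evaluating each term at x = 8:
  Term 0 contributes 10 + 0 · 8 = 10
  Term 1 contributes 9 + 1 · 8 = 17
  Term 2 contributes 4 + 2 · 8 = 20
p(8) = ⊕ of these = min[10, 17, 20] = 10.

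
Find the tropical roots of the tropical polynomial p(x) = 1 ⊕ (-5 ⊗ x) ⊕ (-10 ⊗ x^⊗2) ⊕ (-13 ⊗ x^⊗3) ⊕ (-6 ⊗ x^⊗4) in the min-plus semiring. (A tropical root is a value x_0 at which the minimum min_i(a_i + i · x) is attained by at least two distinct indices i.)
Roots: {-7, 3, 5, 6}

Each tropical root is a break point of the lower envelope of the lines y = a_i + i · x (there are 5 lines, with slopes 0, 1, ..., 4). Only the lines that attain the minimum somewhere contribute to roots; other lines are dominated. Here the surviving (envelope) indices are i = 4, i = 3, i = 2, i = 1, i = 0.
Intersections between consecutive envelope lines give the roots: for adjacent envelope indices i < j the intersection is x = (a_i − a_j) / (j − i). Reading off the sorted break points: {-7, 3, 5, 6}.
Verification: at each break x_0, at least two indices attain the minimum of min_i(a_i + i · x_0).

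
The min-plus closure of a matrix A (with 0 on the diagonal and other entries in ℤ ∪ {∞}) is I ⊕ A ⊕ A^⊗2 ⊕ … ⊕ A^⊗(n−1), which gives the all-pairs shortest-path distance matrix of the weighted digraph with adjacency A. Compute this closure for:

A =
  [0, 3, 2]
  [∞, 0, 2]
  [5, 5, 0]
Closure =
  [0, 3, 2]
  [7, 0, 2]
  [5, 5, 0]

This is the Floyd-Warshall all-pairs shortest-path computation. For each intermediate vertex k = 0, 1, …, 2, update dist[i][j] ← min(dist[i][j], dist[i][k] + dist[k][j]). The final matrix gives, for each (i, j), the minimum total weight of any directed path from i to j (possibly empty when i = j).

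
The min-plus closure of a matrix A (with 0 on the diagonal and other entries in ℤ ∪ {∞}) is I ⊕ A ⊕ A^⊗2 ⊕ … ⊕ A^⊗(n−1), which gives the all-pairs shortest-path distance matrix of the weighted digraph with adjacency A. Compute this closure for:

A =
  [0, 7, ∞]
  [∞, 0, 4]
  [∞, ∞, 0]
Closure =
  [0, 7, 11]
  [∞, 0, 4]
  [∞, ∞, 0]

This is the Floyd-Warshall all-pairs shortest-path computation. For each intermediate vertex k = 0, 1, …, 2, update dist[i][j] ← min(dist[i][j], dist[i][k] + dist[k][j]). The final matrix gives, for each (i, j), the minimum total weight of any directed path from i to j (possibly empty when i = j).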